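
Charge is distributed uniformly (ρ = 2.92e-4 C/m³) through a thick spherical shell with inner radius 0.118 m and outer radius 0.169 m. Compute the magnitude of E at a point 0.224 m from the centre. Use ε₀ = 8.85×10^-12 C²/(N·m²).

|E| ≈ 6.98e5 N/C

Symmetry ⇒ E = E(r) r̂. Gaussian sphere of radius r = 0.224 m (r > 0.169 m, enclosing the whole shell).
Q_enc = ρ·(4π/3)(b³ − a³) = (2.92×10^-4)·(4π/3)·((0.169)³ − (0.118)³) = 3.894×10^-6 C.
Applying ∮E·dA = Q_enc/ε₀ with Φ = E(4πr²):
E = |Q_enc|/(4πε₀r²) = (3.894e-6)/(4π·8.85×10^-12·(0.224)²) = 6.98×10^5 N/C.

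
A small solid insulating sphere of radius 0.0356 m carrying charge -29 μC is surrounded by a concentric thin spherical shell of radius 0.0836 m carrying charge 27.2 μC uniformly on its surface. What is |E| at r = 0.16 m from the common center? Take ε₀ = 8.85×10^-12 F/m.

6.32×10^5 N/C

Take a concentric spherical Gaussian surface of radius r = 0.16 m (r > 0.0836 m, enclosing both).
Q_enc = (-29 μC) + (27.2 μC) = -1.80×10^-6 C.
Applying ∮E·dA = Q_enc/ε₀ with Φ = E(4πr²):
E = |Q_enc|/(4πε₀r²) = (1.80×10^-6)/(4π·8.85×10^-12·(0.16)²) = 6.32×10^5 N/C.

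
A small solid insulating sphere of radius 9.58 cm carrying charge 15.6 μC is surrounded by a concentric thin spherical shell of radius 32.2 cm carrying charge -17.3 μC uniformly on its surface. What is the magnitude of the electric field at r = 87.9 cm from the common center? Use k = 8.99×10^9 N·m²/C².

Use a concentric Gaussian sphere at r = 87.9 cm (r > 32.2 cm, enclosing both).
Q_enc = (15.6 μC) + (-17.3 μC) = -1.70×10^-6 C.
By Gauss's law, ∮E·dA = E·4πr² = Q_enc/ε₀.
E = k|Q_enc|/r² = (8.99×10^9)(1.70×10^-6)/(0.879)² = 1.98×10^4 N/C.

E ≈ 1.98×10^4 N/C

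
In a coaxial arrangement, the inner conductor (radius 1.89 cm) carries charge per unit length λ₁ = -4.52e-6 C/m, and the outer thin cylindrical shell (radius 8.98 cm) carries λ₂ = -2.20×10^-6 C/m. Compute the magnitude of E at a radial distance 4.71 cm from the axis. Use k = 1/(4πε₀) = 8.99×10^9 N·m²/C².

|E| ≈ 1.73×10^6 V/m

Choose a coaxial cylinder of radius r = 4.71 cm (arbitrary length L) as the Gaussian surface (between the conductors, 1.89 cm < r < 8.98 cm).
Only the inner wire is enclosed; the outer shell contributes nothing inside itself. λ_enc = λ₁ = -4.52×10^-6 C/m.
Applying ∮E·dA = Q_enc/ε₀ with the end caps contributing no flux:
E = 2k|λ_enc|/r = 2(8.99×10^9)(4.52×10^-6)/(0.0471) = 1.73e6 N/C.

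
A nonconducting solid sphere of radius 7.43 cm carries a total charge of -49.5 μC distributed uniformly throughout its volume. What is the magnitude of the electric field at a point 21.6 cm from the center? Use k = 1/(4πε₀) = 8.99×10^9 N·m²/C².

Take a concentric spherical Gaussian surface of radius r = 21.6 cm (r > R, so the entire charge is enclosed).
Q_enc = -49.5 μC = -4.95×10^-5 C.
Applying ∮E·dA = Q_enc/ε₀ with Φ = E(4πr²):
E = k|Q_enc|/r² = (8.99×10^9)(4.95×10^-5)/(0.216)² = 9.54×10^6 N/C.

E = 9.54×10^6 N/C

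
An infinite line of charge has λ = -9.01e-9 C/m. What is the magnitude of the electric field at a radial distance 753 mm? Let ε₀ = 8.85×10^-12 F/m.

|E| = 215 N/C

Take a coaxial cylindrical Gaussian surface of radius r = 753 mm and length L.
Q_enc = λL, so λ_enc = -9.01e-9 C/m.
Gauss's law: E·2πrL = λ_enc L/ε₀.
E = |λ_enc|/(2πε₀r) = (9.01×10^-9)/(2π·8.85×10^-12·0.753) = 215 N/C.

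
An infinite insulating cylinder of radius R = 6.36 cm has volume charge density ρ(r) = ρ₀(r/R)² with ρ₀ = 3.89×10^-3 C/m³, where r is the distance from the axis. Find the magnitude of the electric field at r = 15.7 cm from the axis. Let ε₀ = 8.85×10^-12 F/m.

E ≈ 2.83×10^6 V/m

Take a coaxial cylindrical Gaussian surface of radius r = 15.7 cm and length L (r > R, full charge per length enclosed).
λ_enc = 2π ∫₀^R ρ₀(r'/R)^2 r' dr' = 2πρ₀R²/4 = 2.472×10^-5 C/m.
Gauss's law: E·2πrL = λ_enc L/ε₀.
E = |λ_enc|/(2πε₀r) = (2.472×10^-5)/(2π·8.85×10^-12·0.157) = 2.83×10^6 N/C.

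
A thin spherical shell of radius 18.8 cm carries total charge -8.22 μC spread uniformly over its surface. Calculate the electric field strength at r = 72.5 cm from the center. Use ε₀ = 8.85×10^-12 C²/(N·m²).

By spherical symmetry E is radial; choose a Gaussian sphere of radius r = 72.5 cm (r > 18.8 cm).
The entire shell is enclosed: Q_enc = -8.22×10^-6 C.
Since E is radial and uniform over the Gaussian sphere, Φ = E·4πr² = Q_enc/ε₀.
E = |Q_enc|/(4πε₀r²) = (8.22×10^-6)/(4π·8.85×10^-12·(0.725)²) = 1.41×10^5 N/C.

1.41×10^5 N/C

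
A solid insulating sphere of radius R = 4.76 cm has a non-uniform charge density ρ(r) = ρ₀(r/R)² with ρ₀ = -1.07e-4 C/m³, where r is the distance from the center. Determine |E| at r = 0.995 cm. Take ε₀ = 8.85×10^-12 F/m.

Use a concentric Gaussian sphere at r = 0.995 cm (r < R).
Integrate the density: Q_enc = 4π ∫₀^r ρ₀(r'/R)^2 r'² dr' = 4πρ₀ r^5/(5·R²) = -1.158×10^-11 C.
Gauss's law: E·4πr² = Q_enc/ε₀.
E = |Q_enc|/(4πε₀r²) = (1.158×10^-11)/(4π·8.85×10^-12·(0.00995)²) = 1.05e3 N/C.

E ≈ 1.05×10^3 N/C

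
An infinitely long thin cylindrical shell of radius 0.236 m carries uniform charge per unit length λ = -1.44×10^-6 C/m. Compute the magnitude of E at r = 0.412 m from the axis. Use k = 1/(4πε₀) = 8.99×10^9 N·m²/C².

6.28×10^4 N/C

By cylindrical symmetry E is radial; use a coaxial Gaussian cylinder of radius 0.412 m and length L (r > 0.236 m).
The full line charge is enclosed: λ_enc = -1.44×10^-6 C/m.
Applying ∮E·dA = Q_enc/ε₀ with the end caps contributing no flux:
E = 2k|λ_enc|/r = 2(8.99×10^9)(1.44×10^-6)/(0.412) = 6.28e4 N/C.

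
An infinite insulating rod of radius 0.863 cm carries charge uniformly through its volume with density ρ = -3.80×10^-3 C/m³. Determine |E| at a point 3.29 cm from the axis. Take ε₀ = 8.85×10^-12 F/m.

Choose a coaxial cylinder of radius r = 3.29 cm (arbitrary length L) as the Gaussian surface (r > 0.863 cm, full cross-section enclosed).
λ_enc = ρ·πR² = (-3.80×10^-3)π(0.00863)² = -8.891×10^-7 C/m.
By Gauss's law (flux through the curved wall only), E·2πrL = λ_enc L/ε₀.
E = |λ_enc|/(2πε₀r) = (8.891×10^-7)/(2π·8.85×10^-12·0.0329) = 4.86×10^5 N/C.

E ≈ 4.86×10^5 V/m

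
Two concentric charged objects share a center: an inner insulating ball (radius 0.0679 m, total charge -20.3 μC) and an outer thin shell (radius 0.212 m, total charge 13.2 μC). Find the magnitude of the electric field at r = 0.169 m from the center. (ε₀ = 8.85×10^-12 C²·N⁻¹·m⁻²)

By spherical symmetry E is radial; choose a Gaussian sphere of radius r = 0.169 m (between the bodies, 0.0679 m < r < 0.212 m).
The shell at 0.212 m lies outside the Gaussian surface, so Q_enc = -20.3 μC = -2.03×10^-5 C.
Since E is radial and uniform over the Gaussian sphere, Φ = E·4πr² = Q_enc/ε₀.
E = |Q_enc|/(4πε₀r²) = (2.03×10^-5)/(4π·8.85×10^-12·(0.169)²) = 6.39e6 N/C.

|E| = 6.39e6 N/C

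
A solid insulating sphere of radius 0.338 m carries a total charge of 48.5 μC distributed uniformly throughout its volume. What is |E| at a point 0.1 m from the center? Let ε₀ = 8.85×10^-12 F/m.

Use a concentric Gaussian sphere at r = 0.1 m (r < R).
For a uniform sphere the enclosed fraction is (r/R)³, so Q_enc = (48.5 μC)(0.1/0.338)³ = 1.256×10^-6 C.
By Gauss's law, ∮E·dA = E·4πr² = Q_enc/ε₀.
E = |Q_enc|/(4πε₀r²) = (1.256×10^-6)/(4π·8.85×10^-12·(0.1)²) = 1.13×10^6 N/C.

1.13×10^6 N/C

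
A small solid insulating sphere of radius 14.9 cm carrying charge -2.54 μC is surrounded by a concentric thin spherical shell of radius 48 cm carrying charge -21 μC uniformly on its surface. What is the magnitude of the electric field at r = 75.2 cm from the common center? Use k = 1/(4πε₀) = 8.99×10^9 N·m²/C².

3.74e5 N/C

Use a concentric Gaussian sphere at r = 75.2 cm (r > 48 cm, enclosing both).
Q_enc = (-2.54 μC) + (-21 μC) = -2.354×10^-5 C.
Applying ∮E·dA = Q_enc/ε₀ with Φ = E(4πr²):
E = k|Q_enc|/r² = (8.99×10^9)(2.354×10^-5)/(0.752)² = 3.74×10^5 N/C.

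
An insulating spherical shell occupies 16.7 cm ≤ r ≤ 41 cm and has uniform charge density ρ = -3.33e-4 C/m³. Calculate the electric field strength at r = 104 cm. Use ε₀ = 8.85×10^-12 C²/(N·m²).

Take a concentric spherical Gaussian surface of radius r = 104 cm (r > 41 cm, enclosing the whole shell).
Q_enc = ρ·(4π/3)(b³ − a³) = (-3.33e-4)·(4π/3)·((0.41)³ − (0.167)³) = -8.964e-5 C.
Applying ∮E·dA = Q_enc/ε₀ with Φ = E(4πr²):
E = |Q_enc|/(4πε₀r²) = (8.964×10^-5)/(4π·8.85×10^-12·(1.04)²) = 7.45×10^5 N/C.

E ≈ 7.45e5 V/m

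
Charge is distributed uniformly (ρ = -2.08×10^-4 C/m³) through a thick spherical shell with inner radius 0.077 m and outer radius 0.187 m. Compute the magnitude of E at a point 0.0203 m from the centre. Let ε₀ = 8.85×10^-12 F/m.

By spherical symmetry E is radial; choose a Gaussian sphere of radius r = 0.0203 m (r < 0.077 m, inside the empty cavity).
Q_enc = 0 (all charge lies at larger r); Gauss's law gives E = 0.

E = 0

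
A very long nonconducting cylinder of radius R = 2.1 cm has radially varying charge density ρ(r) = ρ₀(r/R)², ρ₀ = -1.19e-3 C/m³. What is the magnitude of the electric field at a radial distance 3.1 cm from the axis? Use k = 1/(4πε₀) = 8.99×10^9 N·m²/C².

Choose a coaxial cylinder of radius r = 3.1 cm (arbitrary length L) as the Gaussian surface (r > R, full charge per length enclosed).
λ_enc = 2π ∫₀^R ρ₀(r'/R)^2 r' dr' = 2πρ₀R²/4 = -8.243×10^-7 C/m.
By Gauss's law (flux through the curved wall only), E·2πrL = λ_enc L/ε₀.
E = 2k|λ_enc|/r = 2(8.99×10^9)(8.243×10^-7)/(0.031) = 4.78e5 N/C.

E ≈ 4.78e5 N/C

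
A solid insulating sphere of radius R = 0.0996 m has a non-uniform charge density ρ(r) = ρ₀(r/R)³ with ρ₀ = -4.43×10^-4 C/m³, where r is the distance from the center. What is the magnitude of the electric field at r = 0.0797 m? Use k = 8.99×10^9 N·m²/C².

|E| = 3.41×10^5 V/m

Symmetry ⇒ E = E(r) r̂. Gaussian sphere of radius r = 0.0797 m (r < R).
Integrate the density: Q_enc = 4π ∫₀^r ρ₀(r'/R)^3 r'² dr' = 4πρ₀ r^6/(6·R³) = -2.407×10^-7 C.
Gauss's law: E·4πr² = Q_enc/ε₀.
E = k|Q_enc|/r² = (8.99×10^9)(2.407×10^-7)/(0.0797)² = 3.41e5 N/C.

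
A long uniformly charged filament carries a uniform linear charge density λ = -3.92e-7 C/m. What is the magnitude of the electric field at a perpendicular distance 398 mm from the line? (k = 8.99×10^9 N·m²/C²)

1.77×10^4 N/C

Choose a coaxial cylinder of radius r = 398 mm (arbitrary length L) as the Gaussian surface.
Q_enc = λL, so λ_enc = -3.92×10^-7 C/m.
Gauss's law: E·2πrL = λ_enc L/ε₀.
E = 2k|λ_enc|/r = 2(8.99×10^9)(3.92×10^-7)/(0.398) = 1.77×10^4 N/C.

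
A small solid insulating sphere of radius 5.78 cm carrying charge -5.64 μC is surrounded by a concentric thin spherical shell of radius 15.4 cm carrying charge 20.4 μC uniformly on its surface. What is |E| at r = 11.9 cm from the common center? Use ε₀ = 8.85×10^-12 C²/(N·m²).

Use a concentric Gaussian sphere at r = 11.9 cm (between the bodies, 5.78 cm < r < 15.4 cm).
The shell at 15.4 cm lies outside the Gaussian surface, so Q_enc = -5.64 μC = -5.64×10^-6 C.
Since E is radial and uniform over the Gaussian sphere, Φ = E·4πr² = Q_enc/ε₀.
E = |Q_enc|/(4πε₀r²) = (5.64×10^-6)/(4π·8.85×10^-12·(0.119)²) = 3.58×10^6 N/C.

E ≈ 3.58e6 N/C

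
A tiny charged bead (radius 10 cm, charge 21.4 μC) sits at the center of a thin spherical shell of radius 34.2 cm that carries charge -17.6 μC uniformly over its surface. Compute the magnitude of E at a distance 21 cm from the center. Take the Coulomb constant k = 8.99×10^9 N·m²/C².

By spherical symmetry E is radial; choose a Gaussian sphere of radius r = 21 cm (between the bodies, 10 cm < r < 34.2 cm).
Only the inner charge is enclosed; the outer shell contributes nothing inside itself. Q_enc = 21.4 μC = 2.14e-5 C.
By Gauss's law, ∮E·dA = E·4πr² = Q_enc/ε₀.
E = k|Q_enc|/r² = (8.99×10^9)(2.14e-5)/(0.21)² = 4.36e6 N/C.

4.36×10^6 V/m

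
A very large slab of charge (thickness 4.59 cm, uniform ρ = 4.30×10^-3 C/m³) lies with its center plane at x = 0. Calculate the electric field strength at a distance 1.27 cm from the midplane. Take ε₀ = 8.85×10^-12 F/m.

|E| ≈ 6.17×10^6 N/C

By symmetry E is perpendicular to the slab. A Gaussian pillbox from −1.27 cm to +1.27 cm (face area A) lies entirely within the slab.
Q_enc = ρ·(2x)·A and flux = 2EA, so 2EA = 2ρxA/ε₀ ⇒ E = |ρ|x/ε₀.
E = (4.30×10^-3)(0.0127)/(8.85×10^-12) = 6.17×10^6 N/C.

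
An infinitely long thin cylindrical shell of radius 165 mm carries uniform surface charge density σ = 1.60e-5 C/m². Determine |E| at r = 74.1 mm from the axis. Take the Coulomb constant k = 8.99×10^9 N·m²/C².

|E| = 0 N/C

Take a coaxial cylindrical Gaussian surface of radius r = 74.1 mm and length L (r < 165 mm, inside the shell).
No charge is enclosed, so Gauss's law gives E·2πrL = 0 ⇒ E = 0.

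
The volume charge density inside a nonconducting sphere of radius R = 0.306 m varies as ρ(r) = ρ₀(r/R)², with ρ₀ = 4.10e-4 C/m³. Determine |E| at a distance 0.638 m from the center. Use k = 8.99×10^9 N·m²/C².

E ≈ 6.52e5 N/C

Use a concentric Gaussian sphere at r = 0.638 m (r > R, all charge enclosed).
Q_enc = 4π ∫₀^R ρ₀(r'/R)^2 r'² dr' = 4πρ₀R³/5 = 2.952×10^-5 C.
Applying ∮E·dA = Q_enc/ε₀ with Φ = E(4πr²):
E = k|Q_enc|/r² = (8.99×10^9)(2.952×10^-5)/(0.638)² = 6.52×10^5 N/C.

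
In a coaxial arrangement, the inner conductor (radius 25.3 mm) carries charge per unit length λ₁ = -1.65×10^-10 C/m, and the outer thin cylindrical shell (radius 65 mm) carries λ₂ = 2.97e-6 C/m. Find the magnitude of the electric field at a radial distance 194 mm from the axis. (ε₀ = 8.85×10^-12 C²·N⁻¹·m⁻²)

Coaxial Gaussian cylinder, radius r = 194 mm, length L (r > 65 mm, enclosing both).
λ_enc = λ₁ + λ₂ = (-1.65e-10) + (2.97×10^-6) = 2.97×10^-6 C/m.
By Gauss's law (flux through the curved wall only), E·2πrL = λ_enc L/ε₀.
E = |λ_enc|/(2πε₀r) = (2.97×10^-6)/(2π·8.85×10^-12·0.194) = 2.75e5 N/C.

|E| = 2.75e5 N/C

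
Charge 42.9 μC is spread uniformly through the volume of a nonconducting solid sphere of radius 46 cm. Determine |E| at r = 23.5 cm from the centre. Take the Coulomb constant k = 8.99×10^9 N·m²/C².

9.31×10^5 V/m

Take a concentric spherical Gaussian surface of radius r = 23.5 cm (r < R).
For a uniform sphere the enclosed fraction is (r/R)³, so Q_enc = (42.9 μC)(0.235/0.46)³ = 5.72e-6 C.
Applying ∮E·dA = Q_enc/ε₀ with Φ = E(4πr²):
E = k|Q_enc|/r² = (8.99×10^9)(5.72×10^-6)/(0.235)² = 9.31e5 N/C.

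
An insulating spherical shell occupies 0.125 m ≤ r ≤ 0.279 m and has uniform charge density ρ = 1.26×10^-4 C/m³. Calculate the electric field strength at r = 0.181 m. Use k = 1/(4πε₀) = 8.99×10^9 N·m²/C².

E = 5.76e5 N/C

Symmetry ⇒ E = E(r) r̂. Gaussian sphere of radius r = 0.181 m (within the shell material, 0.125 m < r < 0.279 m).
Enclosed charge is the volume from a to r: Q_enc = (4π/3)ρ(r³ − a³) = 2.099e-6 C.
Applying ∮E·dA = Q_enc/ε₀ with Φ = E(4πr²):
E = k|Q_enc|/r² = (8.99×10^9)(2.099×10^-6)/(0.181)² = 5.76×10^5 N/C.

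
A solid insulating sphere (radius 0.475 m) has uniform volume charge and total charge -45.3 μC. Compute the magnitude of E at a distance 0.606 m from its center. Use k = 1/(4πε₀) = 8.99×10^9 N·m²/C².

|E| = 1.11e6 N/C

Use a concentric Gaussian sphere at r = 0.606 m (r > R, so the entire charge is enclosed).
Q_enc = -45.3 μC = -4.53×10^-5 C.
Since E is radial and uniform over the Gaussian sphere, Φ = E·4πr² = Q_enc/ε₀.
E = k|Q_enc|/r² = (8.99×10^9)(4.53×10^-5)/(0.606)² = 1.11×10^6 N/C.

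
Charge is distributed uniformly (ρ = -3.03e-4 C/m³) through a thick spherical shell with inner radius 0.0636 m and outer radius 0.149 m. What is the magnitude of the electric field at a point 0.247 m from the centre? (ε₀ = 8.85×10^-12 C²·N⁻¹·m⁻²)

|E| ≈ 5.71×10^5 N/C

By spherical symmetry E is radial; choose a Gaussian sphere of radius r = 0.247 m (r > 0.149 m, enclosing the whole shell).
Q_enc = ρ·(4π/3)(b³ − a³) = (-3.03×10^-4)·(4π/3)·((0.149)³ − (0.0636)³) = -3.872×10^-6 C.
Since E is radial and uniform over the Gaussian sphere, Φ = E·4πr² = Q_enc/ε₀.
E = |Q_enc|/(4πε₀r²) = (3.872×10^-6)/(4π·8.85×10^-12·(0.247)²) = 5.71e5 N/C.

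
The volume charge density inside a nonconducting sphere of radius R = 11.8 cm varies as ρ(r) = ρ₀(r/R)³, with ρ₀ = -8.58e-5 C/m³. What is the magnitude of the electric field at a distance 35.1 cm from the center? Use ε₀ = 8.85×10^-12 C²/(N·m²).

E = 2.15e4 N/C

Take a concentric spherical Gaussian surface of radius r = 35.1 cm (r > R, all charge enclosed).
Q_enc = 4π ∫₀^R ρ₀(r'/R)^3 r'² dr' = 4πρ₀R³/6 = -2.953e-7 C.
Since E is radial and uniform over the Gaussian sphere, Φ = E·4πr² = Q_enc/ε₀.
E = |Q_enc|/(4πε₀r²) = (2.953×10^-7)/(4π·8.85×10^-12·(0.351)²) = 2.15e4 N/C.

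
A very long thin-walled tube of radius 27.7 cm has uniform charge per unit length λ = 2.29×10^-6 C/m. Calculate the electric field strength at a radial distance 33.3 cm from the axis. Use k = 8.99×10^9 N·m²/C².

Coaxial Gaussian cylinder, radius r = 33.3 cm, length L (r > 27.7 cm).
The full line charge is enclosed: λ_enc = 2.29×10^-6 C/m.
Since E is radial and uniform over the curved surface, Φ = E·2πrL = Q_enc/ε₀ = λ_enc L/ε₀.
E = 2k|λ_enc|/r = 2(8.99×10^9)(2.29×10^-6)/(0.333) = 1.24×10^5 N/C.

|E| ≈ 1.24e5 V/m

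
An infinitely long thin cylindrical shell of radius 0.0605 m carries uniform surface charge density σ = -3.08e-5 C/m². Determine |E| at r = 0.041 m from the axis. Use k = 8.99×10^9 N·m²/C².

Take a coaxial cylindrical Gaussian surface of radius r = 0.041 m and length L (r < 0.0605 m, inside the shell).
All the surface charge lies outside this cylinder: Q_enc = 0, hence E = 0.

E = 0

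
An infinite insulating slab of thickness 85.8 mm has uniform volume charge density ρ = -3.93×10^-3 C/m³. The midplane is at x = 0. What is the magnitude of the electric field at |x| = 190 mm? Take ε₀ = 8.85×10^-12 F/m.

1.91e7 N/C

The point |x| = 190 mm lies outside the slab (half-thickness 0.0429 m). A symmetric pillbox spanning the full slab encloses Q_enc = ρ·d·A.
Flux = 2EA ⇒ E = |ρ|d/(2ε₀), independent of distance outside.
E = (3.93e-3)(0.0858)/(2·8.85×10^-12) = 1.91e7 N/C.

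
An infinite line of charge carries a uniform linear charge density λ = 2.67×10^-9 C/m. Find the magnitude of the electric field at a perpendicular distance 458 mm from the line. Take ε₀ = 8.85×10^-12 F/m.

Coaxial Gaussian cylinder, radius r = 458 mm, length L.
Q_enc = λL, so λ_enc = 2.67×10^-9 C/m.
Since E is radial and uniform over the curved surface, Φ = E·2πrL = Q_enc/ε₀ = λ_enc L/ε₀.
E = |λ_enc|/(2πε₀r) = (2.67e-9)/(2π·8.85×10^-12·0.458) = 105 N/C.

E = 105 N/C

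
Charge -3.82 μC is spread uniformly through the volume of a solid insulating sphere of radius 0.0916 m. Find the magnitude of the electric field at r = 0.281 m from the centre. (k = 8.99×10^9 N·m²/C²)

Use a concentric Gaussian sphere at r = 0.281 m (r > R, so the entire charge is enclosed).
Q_enc = -3.82 μC = -3.82×10^-6 C.
Since E is radial and uniform over the Gaussian sphere, Φ = E·4πr² = Q_enc/ε₀.
E = k|Q_enc|/r² = (8.99×10^9)(3.82×10^-6)/(0.281)² = 4.35×10^5 N/C.

|E| ≈ 4.35×10^5 N/C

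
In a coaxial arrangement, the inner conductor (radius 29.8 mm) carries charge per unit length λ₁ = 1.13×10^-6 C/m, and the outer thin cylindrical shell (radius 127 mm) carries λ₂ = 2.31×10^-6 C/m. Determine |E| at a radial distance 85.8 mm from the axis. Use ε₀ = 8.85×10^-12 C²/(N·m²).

Coaxial Gaussian cylinder, radius r = 85.8 mm, length L (between the conductors, 29.8 mm < r < 127 mm).
Only the inner wire is enclosed; the outer shell contributes nothing inside itself. λ_enc = λ₁ = 1.13×10^-6 C/m.
Since E is radial and uniform over the curved surface, Φ = E·2πrL = Q_enc/ε₀ = λ_enc L/ε₀.
E = |λ_enc|/(2πε₀r) = (1.13×10^-6)/(2π·8.85×10^-12·0.0858) = 2.37×10^5 N/C.

E = 2.37×10^5 N/C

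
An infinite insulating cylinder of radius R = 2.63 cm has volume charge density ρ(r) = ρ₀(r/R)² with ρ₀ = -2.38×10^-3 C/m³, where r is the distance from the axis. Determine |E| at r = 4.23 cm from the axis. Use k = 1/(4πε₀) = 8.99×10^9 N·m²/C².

Take a coaxial cylindrical Gaussian surface of radius r = 4.23 cm and length L (r > R, full charge per length enclosed).
λ_enc = 2π ∫₀^R ρ₀(r'/R)^2 r' dr' = 2πρ₀R²/4 = -2.586×10^-6 C/m.
By Gauss's law (flux through the curved wall only), E·2πrL = λ_enc L/ε₀.
E = 2k|λ_enc|/r = 2(8.99×10^9)(2.586×10^-6)/(0.0423) = 1.10e6 N/C.

|E| ≈ 1.10×10^6 N/C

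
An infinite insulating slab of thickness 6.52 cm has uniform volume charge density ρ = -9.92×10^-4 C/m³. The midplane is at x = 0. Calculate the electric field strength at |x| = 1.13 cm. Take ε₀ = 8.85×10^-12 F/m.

E ≈ 1.27×10^6 N/C

By symmetry E is perpendicular to the slab. A Gaussian pillbox from −1.13 cm to +1.13 cm (face area A) lies entirely within the slab.
Q_enc = ρ·(2x)·A and flux = 2EA, so 2EA = 2ρxA/ε₀ ⇒ E = |ρ|x/ε₀.
E = (9.92×10^-4)(0.0113)/(8.85×10^-12) = 1.27e6 N/C.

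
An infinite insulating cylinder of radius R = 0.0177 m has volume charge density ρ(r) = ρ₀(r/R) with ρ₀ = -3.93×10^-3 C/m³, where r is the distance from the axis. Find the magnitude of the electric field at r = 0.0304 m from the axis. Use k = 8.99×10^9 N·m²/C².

By cylindrical symmetry E is radial; use a coaxial Gaussian cylinder of radius 0.0304 m and length L (r > R, full charge per length enclosed).
λ_enc = 2π ∫₀^R ρ₀(r'/R)^1 r' dr' = 2πρ₀R²/3 = -2.579×10^-6 C/m.
Gauss's law: E·2πrL = λ_enc L/ε₀.
E = 2k|λ_enc|/r = 2(8.99×10^9)(2.579×10^-6)/(0.0304) = 1.53×10^6 N/C.

E ≈ 1.53×10^6 N/C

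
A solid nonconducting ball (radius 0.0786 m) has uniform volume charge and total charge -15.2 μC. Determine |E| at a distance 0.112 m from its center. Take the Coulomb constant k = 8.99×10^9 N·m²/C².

1.09e7 V/m

Use a concentric Gaussian sphere at r = 0.112 m (r > R, so the entire charge is enclosed).
Q_enc = -15.2 μC = -1.52×10^-5 C.
Since E is radial and uniform over the Gaussian sphere, Φ = E·4πr² = Q_enc/ε₀.
E = k|Q_enc|/r² = (8.99×10^9)(1.52×10^-5)/(0.112)² = 1.09e7 N/C.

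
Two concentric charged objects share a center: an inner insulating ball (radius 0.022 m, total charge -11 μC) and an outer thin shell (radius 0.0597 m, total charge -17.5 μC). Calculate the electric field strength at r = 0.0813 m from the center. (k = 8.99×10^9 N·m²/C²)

Symmetry ⇒ E = E(r) r̂. Gaussian sphere of radius r = 0.0813 m (r > 0.0597 m, enclosing both).
Q_enc = (-11 μC) + (-17.5 μC) = -2.85×10^-5 C.
Since E is radial and uniform over the Gaussian sphere, Φ = E·4πr² = Q_enc/ε₀.
E = k|Q_enc|/r² = (8.99×10^9)(2.85×10^-5)/(0.0813)² = 3.88e7 N/C.

E ≈ 3.88×10^7 V/m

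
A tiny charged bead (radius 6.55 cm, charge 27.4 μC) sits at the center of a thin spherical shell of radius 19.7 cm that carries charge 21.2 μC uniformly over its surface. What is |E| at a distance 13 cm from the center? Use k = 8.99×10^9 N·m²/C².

1.46×10^7 V/m

By spherical symmetry E is radial; choose a Gaussian sphere of radius r = 13 cm (between the bodies, 6.55 cm < r < 19.7 cm).
Only the inner charge is enclosed; the outer shell contributes nothing inside itself. Q_enc = 27.4 μC = 2.74e-5 C.
By Gauss's law, ∮E·dA = E·4πr² = Q_enc/ε₀.
E = k|Q_enc|/r² = (8.99×10^9)(2.74×10^-5)/(0.13)² = 1.46×10^7 N/C.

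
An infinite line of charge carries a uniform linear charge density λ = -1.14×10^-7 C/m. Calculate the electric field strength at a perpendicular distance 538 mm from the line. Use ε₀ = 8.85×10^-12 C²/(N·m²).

E ≈ 3.81×10^3 V/m

Take a coaxial cylindrical Gaussian surface of radius r = 538 mm and length L.
Q_enc = λL, so λ_enc = -1.14×10^-7 C/m.
Applying ∮E·dA = Q_enc/ε₀ with the end caps contributing no flux:
E = |λ_enc|/(2πε₀r) = (1.14×10^-7)/(2π·8.85×10^-12·0.538) = 3.81×10^3 N/C.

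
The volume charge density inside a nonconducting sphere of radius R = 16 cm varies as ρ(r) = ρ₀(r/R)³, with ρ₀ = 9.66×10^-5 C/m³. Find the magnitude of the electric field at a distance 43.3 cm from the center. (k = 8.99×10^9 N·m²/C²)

3.97e4 N/C

Use a concentric Gaussian sphere at r = 43.3 cm (r > R, all charge enclosed).
Q_enc = 4π ∫₀^R ρ₀(r'/R)^3 r'² dr' = 4πρ₀R³/6 = 8.287e-7 C.
Since E is radial and uniform over the Gaussian sphere, Φ = E·4πr² = Q_enc/ε₀.
E = k|Q_enc|/r² = (8.99×10^9)(8.287×10^-7)/(0.433)² = 3.97×10^4 N/C.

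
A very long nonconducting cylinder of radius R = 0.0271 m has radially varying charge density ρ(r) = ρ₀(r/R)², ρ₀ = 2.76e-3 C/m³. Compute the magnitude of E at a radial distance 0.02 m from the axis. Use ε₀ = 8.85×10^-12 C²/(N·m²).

Take a coaxial cylindrical Gaussian surface of radius r = 0.02 m and length L (r < R).
Integrating ρ over the cross-section to radius r: λ_enc = (2πρ₀/R²) ∫₀^r r'^3 dr' = 2πρ₀ r^4/(4·R²) = 9.445×10^-7 C/m.
Applying ∮E·dA = Q_enc/ε₀ with the end caps contributing no flux:
E = |λ_enc|/(2πε₀r) = (9.445×10^-7)/(2π·8.85×10^-12·0.02) = 8.49×10^5 N/C.

|E| ≈ 8.49×10^5 N/C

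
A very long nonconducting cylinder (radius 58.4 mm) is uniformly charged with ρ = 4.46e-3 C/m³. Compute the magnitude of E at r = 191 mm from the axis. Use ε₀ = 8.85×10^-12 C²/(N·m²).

Choose a coaxial cylinder of radius r = 191 mm (arbitrary length L) as the Gaussian surface (r > 58.4 mm, full cross-section enclosed).
λ_enc = ρ·πR² = (4.46e-3)π(0.0584)² = 4.779×10^-5 C/m.
Applying ∮E·dA = Q_enc/ε₀ with the end caps contributing no flux:
E = |λ_enc|/(2πε₀r) = (4.779×10^-5)/(2π·8.85×10^-12·0.191) = 4.50×10^6 N/C.

|E| ≈ 4.50×10^6 N/C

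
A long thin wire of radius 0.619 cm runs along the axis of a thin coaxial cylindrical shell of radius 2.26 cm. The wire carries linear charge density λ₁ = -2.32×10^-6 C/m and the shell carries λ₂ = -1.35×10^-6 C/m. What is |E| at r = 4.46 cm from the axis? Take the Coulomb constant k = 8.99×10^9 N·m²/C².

1.48e6 N/C

Choose a coaxial cylinder of radius r = 4.46 cm (arbitrary length L) as the Gaussian surface (r > 2.26 cm, enclosing both).
λ_enc = λ₁ + λ₂ = (-2.32e-6) + (-1.35×10^-6) = -3.67×10^-6 C/m.
Gauss's law: E·2πrL = λ_enc L/ε₀.
E = 2k|λ_enc|/r = 2(8.99×10^9)(3.67×10^-6)/(0.0446) = 1.48e6 N/C.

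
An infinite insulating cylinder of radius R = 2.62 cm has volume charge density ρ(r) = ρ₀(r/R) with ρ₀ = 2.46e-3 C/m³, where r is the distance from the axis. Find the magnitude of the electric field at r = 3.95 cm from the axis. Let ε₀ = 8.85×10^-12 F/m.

Choose a coaxial cylinder of radius r = 3.95 cm (arbitrary length L) as the Gaussian surface (r > R, full charge per length enclosed).
λ_enc = 2π ∫₀^R ρ₀(r'/R)^1 r' dr' = 2πρ₀R²/3 = 3.537×10^-6 C/m.
Gauss's law: E·2πrL = λ_enc L/ε₀.
E = |λ_enc|/(2πε₀r) = (3.537×10^-6)/(2π·8.85×10^-12·0.0395) = 1.61e6 N/C.

|E| ≈ 1.61e6 V/m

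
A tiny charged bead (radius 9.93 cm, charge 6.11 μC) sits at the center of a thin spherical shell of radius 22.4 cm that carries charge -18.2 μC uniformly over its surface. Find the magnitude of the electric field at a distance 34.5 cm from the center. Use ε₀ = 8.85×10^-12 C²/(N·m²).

Symmetry ⇒ E = E(r) r̂. Gaussian sphere of radius r = 34.5 cm (r > 22.4 cm, enclosing both).
Q_enc = (6.11 μC) + (-18.2 μC) = -1.209e-5 C.
Applying ∮E·dA = Q_enc/ε₀ with Φ = E(4πr²):
E = |Q_enc|/(4πε₀r²) = (1.209e-5)/(4π·8.85×10^-12·(0.345)²) = 9.13×10^5 N/C.

E ≈ 9.13×10^5 N/C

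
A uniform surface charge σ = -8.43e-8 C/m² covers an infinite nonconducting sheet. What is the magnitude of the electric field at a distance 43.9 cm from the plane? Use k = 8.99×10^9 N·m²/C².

By planar symmetry E is perpendicular to the sheet and uniform; use a Gaussian pillbox with flat faces of area A on each side of the sheet.
Flux Φ = 2EA and Q_enc = σA, so 2EA = σA/ε₀ ⇒ E = |σ|/(2ε₀), independent of distance.
E = 2πk|σ| = 2π(8.99×10^9)(8.43×10^-8) = 4.76e3 N/C.

|E| = 4.76×10^3 N/C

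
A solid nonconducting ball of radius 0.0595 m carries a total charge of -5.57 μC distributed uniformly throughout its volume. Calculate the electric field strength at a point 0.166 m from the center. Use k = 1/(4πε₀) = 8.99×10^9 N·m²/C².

Symmetry ⇒ E = E(r) r̂. Gaussian sphere of radius r = 0.166 m (r > R, so the entire charge is enclosed).
Q_enc = -5.57 μC = -5.57×10^-6 C.
Since E is radial and uniform over the Gaussian sphere, Φ = E·4πr² = Q_enc/ε₀.
E = k|Q_enc|/r² = (8.99×10^9)(5.57×10^-6)/(0.166)² = 1.82e6 N/C.

|E| = 1.82×10^6 N/C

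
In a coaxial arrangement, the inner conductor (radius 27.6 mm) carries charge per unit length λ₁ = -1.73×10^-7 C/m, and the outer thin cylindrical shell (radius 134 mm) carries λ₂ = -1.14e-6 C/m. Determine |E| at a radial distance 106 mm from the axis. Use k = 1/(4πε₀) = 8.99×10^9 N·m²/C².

By cylindrical symmetry E is radial; use a coaxial Gaussian cylinder of radius 106 mm and length L (between the conductors, 27.6 mm < r < 134 mm).
The shell at 134 mm lies outside the Gaussian surface, so λ_enc = λ₁ = -1.73×10^-7 C/m.
Applying ∮E·dA = Q_enc/ε₀ with the end caps contributing no flux:
E = 2k|λ_enc|/r = 2(8.99×10^9)(1.73×10^-7)/(0.106) = 2.93×10^4 N/C.

|E| ≈ 2.93×10^4 V/m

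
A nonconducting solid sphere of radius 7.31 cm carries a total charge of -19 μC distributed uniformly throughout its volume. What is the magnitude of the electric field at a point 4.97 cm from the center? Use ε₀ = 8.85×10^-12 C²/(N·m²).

Take a concentric spherical Gaussian surface of radius r = 4.97 cm (r < R).
For a uniform sphere the enclosed fraction is (r/R)³, so Q_enc = (-19 μC)(0.0497/0.0731)³ = -5.971e-6 C.
Applying ∮E·dA = Q_enc/ε₀ with Φ = E(4πr²):
E = |Q_enc|/(4πε₀r²) = (5.971×10^-6)/(4π·8.85×10^-12·(0.0497)²) = 2.17e7 N/C.

E = 2.17×10^7 V/m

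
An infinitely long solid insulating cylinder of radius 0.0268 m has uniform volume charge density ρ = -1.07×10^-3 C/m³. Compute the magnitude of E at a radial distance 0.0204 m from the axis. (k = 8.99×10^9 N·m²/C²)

E ≈ 1.23×10^6 N/C

By cylindrical symmetry E is radial; use a coaxial Gaussian cylinder of radius 0.0204 m and length L (r < R).
Enclosed charge per unit length: λ_enc = ρ·πr² = (-1.07×10^-3)π(0.0204)² = -1.399×10^-6 C/m.
Applying ∮E·dA = Q_enc/ε₀ with the end caps contributing no flux:
E = 2k|λ_enc|/r = 2(8.99×10^9)(1.399e-6)/(0.0204) = 1.23×10^6 N/C.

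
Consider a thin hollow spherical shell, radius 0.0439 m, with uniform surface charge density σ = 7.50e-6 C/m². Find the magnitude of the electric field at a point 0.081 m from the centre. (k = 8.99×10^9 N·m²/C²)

E ≈ 2.49e5 N/C

Symmetry ⇒ E = E(r) r̂. Gaussian sphere of radius r = 0.081 m (r > 0.0439 m).
The entire shell is enclosed: Q_enc = σ·4πR² = (7.50×10^-6)·4π·(0.0439)² = 1.816×10^-7 C.
Gauss's law: E·4πr² = Q_enc/ε₀.
E = k|Q_enc|/r² = (8.99×10^9)(1.816×10^-7)/(0.081)² = 2.49e5 N/C.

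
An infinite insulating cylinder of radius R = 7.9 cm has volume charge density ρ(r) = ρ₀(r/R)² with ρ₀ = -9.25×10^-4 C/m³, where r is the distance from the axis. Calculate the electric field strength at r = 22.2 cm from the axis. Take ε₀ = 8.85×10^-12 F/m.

E = 7.35×10^5 N/C

Choose a coaxial cylinder of radius r = 22.2 cm (arbitrary length L) as the Gaussian surface (r > R, full charge per length enclosed).
λ_enc = 2π ∫₀^R ρ₀(r'/R)^2 r' dr' = 2πρ₀R²/4 = -9.068×10^-6 C/m.
By Gauss's law (flux through the curved wall only), E·2πrL = λ_enc L/ε₀.
E = |λ_enc|/(2πε₀r) = (9.068×10^-6)/(2π·8.85×10^-12·0.222) = 7.35×10^5 N/C.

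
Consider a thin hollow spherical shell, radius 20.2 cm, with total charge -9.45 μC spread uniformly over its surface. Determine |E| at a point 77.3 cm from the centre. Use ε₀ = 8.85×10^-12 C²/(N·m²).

Symmetry ⇒ E = E(r) r̂. Gaussian sphere of radius r = 77.3 cm (r > 20.2 cm).
The entire shell is enclosed: Q_enc = -9.45e-6 C.
Applying ∮E·dA = Q_enc/ε₀ with Φ = E(4πr²):
E = |Q_enc|/(4πε₀r²) = (9.45×10^-6)/(4π·8.85×10^-12·(0.773)²) = 1.42×10^5 N/C.

1.42×10^5 V/m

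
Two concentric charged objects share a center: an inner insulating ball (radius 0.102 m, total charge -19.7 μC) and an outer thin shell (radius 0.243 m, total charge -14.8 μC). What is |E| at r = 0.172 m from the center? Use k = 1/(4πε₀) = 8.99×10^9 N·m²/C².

E ≈ 5.99×10^6 N/C

By spherical symmetry E is radial; choose a Gaussian sphere of radius r = 0.172 m (between the bodies, 0.102 m < r < 0.243 m).
The shell at 0.243 m lies outside the Gaussian surface, so Q_enc = -19.7 μC = -1.97×10^-5 C.
Since E is radial and uniform over the Gaussian sphere, Φ = E·4πr² = Q_enc/ε₀.
E = k|Q_enc|/r² = (8.99×10^9)(1.97×10^-5)/(0.172)² = 5.99×10^6 N/C.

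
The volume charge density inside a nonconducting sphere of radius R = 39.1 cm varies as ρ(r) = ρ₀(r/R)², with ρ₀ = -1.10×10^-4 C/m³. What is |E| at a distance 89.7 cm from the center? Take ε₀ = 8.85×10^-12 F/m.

E ≈ 1.85×10^5 N/C

Symmetry ⇒ E = E(r) r̂. Gaussian sphere of radius r = 89.7 cm (r > R, all charge enclosed).
Q_enc = 4π ∫₀^R ρ₀(r'/R)^2 r'² dr' = 4πρ₀R³/5 = -1.653×10^-5 C.
Since E is radial and uniform over the Gaussian sphere, Φ = E·4πr² = Q_enc/ε₀.
E = |Q_enc|/(4πε₀r²) = (1.653e-5)/(4π·8.85×10^-12·(0.897)²) = 1.85e5 N/C.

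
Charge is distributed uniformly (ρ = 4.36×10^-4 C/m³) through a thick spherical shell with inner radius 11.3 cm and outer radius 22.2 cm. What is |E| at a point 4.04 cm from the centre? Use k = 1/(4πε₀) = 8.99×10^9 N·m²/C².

Use a concentric Gaussian sphere at r = 4.04 cm (r < 11.3 cm, inside the empty cavity).
No charge is enclosed, so by Gauss's law E·4πr² = 0 ⇒ E = 0.

E = 0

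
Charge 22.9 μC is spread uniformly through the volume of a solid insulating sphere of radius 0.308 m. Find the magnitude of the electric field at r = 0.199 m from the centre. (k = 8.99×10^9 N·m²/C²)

1.40×10^6 N/C

Use a concentric Gaussian sphere at r = 0.199 m (r < R).
For a uniform sphere the enclosed fraction is (r/R)³, so Q_enc = (22.9 μC)(0.199/0.308)³ = 6.177×10^-6 C.
By Gauss's law, ∮E·dA = E·4πr² = Q_enc/ε₀.
E = k|Q_enc|/r² = (8.99×10^9)(6.177×10^-6)/(0.199)² = 1.40e6 N/C.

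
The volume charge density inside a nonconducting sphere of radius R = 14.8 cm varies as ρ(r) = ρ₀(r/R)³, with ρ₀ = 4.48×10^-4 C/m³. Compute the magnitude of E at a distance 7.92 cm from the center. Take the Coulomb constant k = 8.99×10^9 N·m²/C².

Take a concentric spherical Gaussian surface of radius r = 7.92 cm (r < R).
Integrate the density: Q_enc = 4π ∫₀^r ρ₀(r'/R)^3 r'² dr' = 4πρ₀ r^6/(6·R³) = 7.143×10^-8 C.
By Gauss's law, ∮E·dA = E·4πr² = Q_enc/ε₀.
E = k|Q_enc|/r² = (8.99×10^9)(7.143e-8)/(0.0792)² = 1.02e5 N/C.

|E| ≈ 1.02×10^5 N/C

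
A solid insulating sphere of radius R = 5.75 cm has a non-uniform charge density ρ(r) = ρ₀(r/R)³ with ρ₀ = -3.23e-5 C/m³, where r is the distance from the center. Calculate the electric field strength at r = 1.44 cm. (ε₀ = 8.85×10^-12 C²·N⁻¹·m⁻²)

By spherical symmetry E is radial; choose a Gaussian sphere of radius r = 1.44 cm (r < R).
Q_enc = ∫₀^r ρ(r')·4πr'² dr' = (4πρ₀/R³) ∫₀^r r'^5 dr' = 4πρ₀ r^6/(6·R³) = -3.173×10^-12 C.
Applying ∮E·dA = Q_enc/ε₀ with Φ = E(4πr²):
E = |Q_enc|/(4πε₀r²) = (3.173×10^-12)/(4π·8.85×10^-12·(0.0144)²) = 138 N/C.

138 V/m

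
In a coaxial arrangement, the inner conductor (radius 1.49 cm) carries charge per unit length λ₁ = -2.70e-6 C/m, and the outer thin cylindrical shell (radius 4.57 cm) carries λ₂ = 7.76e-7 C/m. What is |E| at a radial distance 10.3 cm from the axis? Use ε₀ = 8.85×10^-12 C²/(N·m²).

Choose a coaxial cylinder of radius r = 10.3 cm (arbitrary length L) as the Gaussian surface (r > 4.57 cm, enclosing both).
λ_enc = λ₁ + λ₂ = (-2.70×10^-6) + (7.76×10^-7) = -1.924×10^-6 C/m.
Since E is radial and uniform over the curved surface, Φ = E·2πrL = Q_enc/ε₀ = λ_enc L/ε₀.
E = |λ_enc|/(2πε₀r) = (1.924×10^-6)/(2π·8.85×10^-12·0.103) = 3.36×10^5 N/C.

E = 3.36×10^5 V/m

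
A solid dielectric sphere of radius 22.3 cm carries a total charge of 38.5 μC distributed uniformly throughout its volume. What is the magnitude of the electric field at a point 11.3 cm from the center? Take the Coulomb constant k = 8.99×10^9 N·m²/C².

By spherical symmetry E is radial; choose a Gaussian sphere of radius r = 11.3 cm (r < R).
Only the charge within r is enclosed: Q_enc = Q·(r/R)³ = (38.5 μC)·(11.3 cm/22.3 cm)³ = 5.009×10^-6 C.
Gauss's law: E·4πr² = Q_enc/ε₀.
E = k|Q_enc|/r² = (8.99×10^9)(5.009×10^-6)/(0.113)² = 3.53×10^6 N/C.

E ≈ 3.53×10^6 V/m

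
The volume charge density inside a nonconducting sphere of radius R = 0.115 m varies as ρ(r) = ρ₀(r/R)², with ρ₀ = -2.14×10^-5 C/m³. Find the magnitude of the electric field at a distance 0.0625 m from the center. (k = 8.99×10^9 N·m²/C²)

Use a concentric Gaussian sphere at r = 0.0625 m (r < R).
Q_enc = ∫₀^r ρ(r')·4πr'² dr' = (4πρ₀/R²) ∫₀^r r'^4 dr' = 4πρ₀ r^5/(5·R²) = -3.878e-9 C.
Gauss's law: E·4πr² = Q_enc/ε₀.
E = k|Q_enc|/r² = (8.99×10^9)(3.878×10^-9)/(0.0625)² = 8.93×10^3 N/C.

E ≈ 8.93e3 V/m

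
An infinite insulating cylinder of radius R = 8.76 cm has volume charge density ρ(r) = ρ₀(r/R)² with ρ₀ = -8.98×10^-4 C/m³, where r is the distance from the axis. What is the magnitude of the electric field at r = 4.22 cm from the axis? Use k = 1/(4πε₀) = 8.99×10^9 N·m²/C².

2.48e5 N/C

By cylindrical symmetry E is radial; use a coaxial Gaussian cylinder of radius 4.22 cm and length L (r < R).
λ_enc = ∫₀^r ρ(r')·2πr' dr' = (2πρ₀/R²)·r^4/4 = -5.83×10^-7 C/m.
By Gauss's law (flux through the curved wall only), E·2πrL = λ_enc L/ε₀.
E = 2k|λ_enc|/r = 2(8.99×10^9)(5.83e-7)/(0.0422) = 2.48×10^5 N/C.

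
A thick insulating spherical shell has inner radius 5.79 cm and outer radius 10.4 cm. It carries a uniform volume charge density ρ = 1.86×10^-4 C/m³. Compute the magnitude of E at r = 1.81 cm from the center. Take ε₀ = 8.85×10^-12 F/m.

Use a concentric Gaussian sphere at r = 1.81 cm (r < 5.79 cm, inside the empty cavity).
No charge is enclosed, so by Gauss's law E·4πr² = 0 ⇒ E = 0.

|E| = 0 V/m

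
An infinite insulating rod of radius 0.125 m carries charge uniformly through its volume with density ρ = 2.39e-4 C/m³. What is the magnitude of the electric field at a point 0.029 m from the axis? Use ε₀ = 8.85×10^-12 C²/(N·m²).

Take a coaxial cylindrical Gaussian surface of radius r = 0.029 m and length L (r < R).
Charge inside radius r per length L is ρ·πr²·L, so λ_enc = ρπr² = 6.315×10^-7 C/m.
Since E is radial and uniform over the curved surface, Φ = E·2πrL = Q_enc/ε₀ = λ_enc L/ε₀.
E = |λ_enc|/(2πε₀r) = (6.315e-7)/(2π·8.85×10^-12·0.029) = 3.92×10^5 N/C.

|E| = 3.92×10^5 N/C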